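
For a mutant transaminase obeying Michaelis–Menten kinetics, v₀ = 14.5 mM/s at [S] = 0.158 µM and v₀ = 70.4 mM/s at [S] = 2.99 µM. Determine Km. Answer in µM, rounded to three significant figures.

0.819 µM

In reciprocal form, 1/v = (Km/Vmax)·(1/[S]) + 1/Vmax. The two points give (1/[S], 1/v) = (6.329, 0.06897) and (0.3344, 0.01420).
Slope = (0.06897 − 0.01420)/(6.329 − 0.3344) = 0.009135; intercept = 0.06897 − 0.009135×6.329 = 0.01115.
Vmax = 1/intercept = 89.7 mM/s; Km = slope × Vmax = 0.009135 × 89.7 = 0.819 µM.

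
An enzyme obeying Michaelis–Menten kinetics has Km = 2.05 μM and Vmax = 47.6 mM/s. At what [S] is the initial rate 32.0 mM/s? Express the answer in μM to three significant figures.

4.21 μM

Rearranging v = Vmax[S]/(Km+[S]) gives [S] = Km·v/(Vmax − v).
[S] = 2.05 × 32.0 / (47.6 − 32.0) = 65.60/15.60 = 4.21 μM.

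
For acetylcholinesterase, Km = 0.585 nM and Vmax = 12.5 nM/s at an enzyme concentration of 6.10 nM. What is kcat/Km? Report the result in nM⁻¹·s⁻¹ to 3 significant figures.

kcat = Vmax/[E]total = 12.5/6.10 = 2.05 s⁻¹.
kcat/Km = 2.05/0.585 = 3.50 nM⁻¹·s⁻¹.

3.50 nM⁻¹·s⁻¹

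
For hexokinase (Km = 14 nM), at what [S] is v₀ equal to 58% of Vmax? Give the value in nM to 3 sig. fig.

v/Vmax = [S]/(Km+[S]) = 0.58, so [S] = Km·0.58/(1 − 0.58) = 14 × 1.381.
[S] = 19.3 nM.

19.3 nM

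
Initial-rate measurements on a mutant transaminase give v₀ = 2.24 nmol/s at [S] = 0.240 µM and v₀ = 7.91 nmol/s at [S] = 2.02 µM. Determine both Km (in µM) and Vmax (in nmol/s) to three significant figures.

Km = 1.05 µM; Vmax = 12.0 nmol/s

In reciprocal form, 1/v = (Km/Vmax)·(1/[S]) + 1/Vmax. The two points give (1/[S], 1/v) = (4.167, 0.4464) and (0.4950, 0.1264).
Slope = (0.4464 − 0.1264)/(4.167 − 0.4950) = 0.08716; intercept = 0.4464 − 0.08716×4.167 = 0.08328.
Vmax = 1/intercept = 12.0 nmol/s; Km = slope × Vmax = 0.08716 × 12.0 = 1.05 µM.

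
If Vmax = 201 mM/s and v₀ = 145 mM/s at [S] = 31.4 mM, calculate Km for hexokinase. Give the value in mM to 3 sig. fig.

v/Vmax = 145/201 = 0.7214 = [S]/(Km+[S]).
So Km + [S] = [S]/0.7214 = 43.53 mM, giving Km = 43.53 − 31.4 = 12.1 mM.

12.1 mM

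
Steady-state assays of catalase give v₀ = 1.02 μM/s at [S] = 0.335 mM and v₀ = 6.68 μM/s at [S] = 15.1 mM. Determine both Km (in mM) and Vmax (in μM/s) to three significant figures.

In reciprocal form, 1/v = (Km/Vmax)·(1/[S]) + 1/Vmax. The two points give (1/[S], 1/v) = (2.985, 0.9804) and (0.06623, 0.1497).
Slope = (0.9804 − 0.1497)/(2.985 − 0.06623) = 0.2846; intercept = 0.9804 − 0.2846×2.985 = 0.1309.
Vmax = 1/intercept = 7.64 μM/s; Km = slope × Vmax = 0.2846 × 7.64 = 2.17 mM.

Km = 2.17 mM; Vmax = 7.64 μM/s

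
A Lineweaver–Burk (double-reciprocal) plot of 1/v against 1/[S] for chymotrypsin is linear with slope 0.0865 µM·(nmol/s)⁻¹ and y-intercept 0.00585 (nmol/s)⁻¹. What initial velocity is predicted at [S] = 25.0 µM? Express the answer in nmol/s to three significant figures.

The y-intercept is 1/Vmax, so Vmax = 1/0.00585 = 171 nmol/s.
The slope is Km/Vmax, so Km = 0.0865 × 171 = 14.8 µM.
Then v = 171 × 25.0/(14.8 + 25.0) = 107 nmol/s.

107 nmol/s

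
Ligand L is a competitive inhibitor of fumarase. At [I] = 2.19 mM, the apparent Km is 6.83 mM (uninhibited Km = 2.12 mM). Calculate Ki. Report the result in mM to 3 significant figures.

Competitive: Km,app = α·Km with α = 1 + [I]/Ki.
α = Km,app/Km = 6.83/2.12 = 3.222.
Since α = 1 + [I]/Ki, [I]/Ki = 3.222 − 1 = 2.222 and Ki = 2.19/2.222 = 0.986 mM.

0.986 mM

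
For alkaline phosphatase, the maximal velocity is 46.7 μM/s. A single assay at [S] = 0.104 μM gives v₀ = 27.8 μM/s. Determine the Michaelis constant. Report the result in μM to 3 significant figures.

From v = Vmax[S]/(Km+[S]), Km = [S](Vmax − v)/v.
Km = 0.104 × (46.7 − 27.8) / 27.8 = 1.966/27.8 = 0.0707 μM.

0.0707 μM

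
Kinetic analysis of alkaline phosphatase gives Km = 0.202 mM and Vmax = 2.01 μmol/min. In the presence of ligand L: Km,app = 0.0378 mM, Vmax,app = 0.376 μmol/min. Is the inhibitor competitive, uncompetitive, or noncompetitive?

Both Km and Vmax decrease by the same factor (~5.35-fold) — characteristic of uncompetitive inhibition.

uncompetitive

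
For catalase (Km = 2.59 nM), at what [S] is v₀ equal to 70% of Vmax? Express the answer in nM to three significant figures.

6.04 nM

v/Vmax = [S]/(Km+[S]) = 0.7, so [S] = Km·0.7/(1 − 0.7) = 2.59 × 2.333.
[S] = 6.04 nM.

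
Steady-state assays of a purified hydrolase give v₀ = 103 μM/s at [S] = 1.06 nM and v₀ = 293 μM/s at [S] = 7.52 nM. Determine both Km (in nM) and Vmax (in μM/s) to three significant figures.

Km = 3.26 nM; Vmax = 420 μM/s

From v = Vmax[S]/(Km+[S]), each point gives Vmax = v(Km+[S])/[S].
Equating: 103(Km+1.06)/1.06 = 293(Km+7.52)/7.52.
97.17·Km + 103 = 38.96·Km + 293, so (97.17 − 38.96)·Km = 293 − 103.
Km = 190.0/58.21 = 3.26 nM; then Vmax = 103(3.26+1.06)/1.06 = 420 μM/s.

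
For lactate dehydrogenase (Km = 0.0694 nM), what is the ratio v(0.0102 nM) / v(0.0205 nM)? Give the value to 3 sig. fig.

Since Vmax cancels, v₂/v₁ = [S]₂(Km+[S]₁) / [S]₁(Km+[S]₂).
= 0.0102×(0.0694+0.0205) / (0.0205×(0.0694+0.0102)) = 0.0009170/0.001632 = 0.562.

0.562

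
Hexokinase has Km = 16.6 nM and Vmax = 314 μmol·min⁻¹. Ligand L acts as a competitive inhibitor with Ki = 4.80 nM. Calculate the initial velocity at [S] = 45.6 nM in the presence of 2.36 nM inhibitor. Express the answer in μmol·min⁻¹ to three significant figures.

203 μmol·min⁻¹

With α = 1 + [I]/Ki = 1 + 2.36/4.80 = 1.492, the competitive rate law is v = Vmax[S] / (αKm + [S]).
v = 314×45.6 / (1.492×16.6 + 45.6) = 14320/70.36 = 203 μmol·min⁻¹.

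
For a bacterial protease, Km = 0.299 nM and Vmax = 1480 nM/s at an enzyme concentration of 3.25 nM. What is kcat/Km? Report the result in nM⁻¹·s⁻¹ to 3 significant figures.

1520 nM⁻¹·s⁻¹

kcat = Vmax/[E]total = 1480/3.25 = 455 s⁻¹.
kcat/Km = 455/0.299 = 1520 nM⁻¹·s⁻¹.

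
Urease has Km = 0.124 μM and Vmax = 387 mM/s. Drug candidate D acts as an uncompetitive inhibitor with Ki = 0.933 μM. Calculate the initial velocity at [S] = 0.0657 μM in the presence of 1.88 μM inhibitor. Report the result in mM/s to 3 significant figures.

α = 1 + [I]/Ki = 1 + 1.88/0.933 = 3.015.
For an uncompetitive inhibitor, both parameters are divided by α, giving Vmax/α and Km/α: Km,app = 0.0411 μM, Vmax,app = 128 mM/s.
v = Vmax,app·[S]/(Km,app + [S]) = 128 × 0.0657/(0.0411 + 0.0657) = 78.9 mM/s.

78.9 mM/s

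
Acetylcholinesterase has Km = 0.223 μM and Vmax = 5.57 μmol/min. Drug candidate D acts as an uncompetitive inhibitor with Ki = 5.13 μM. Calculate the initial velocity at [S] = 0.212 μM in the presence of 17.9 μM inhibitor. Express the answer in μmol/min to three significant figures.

With α = 1 + [I]/Ki = 1 + 17.9/5.13 = 4.489, the uncompetitive rate law is v = (Vmax/α)·[S] / (Km/α + [S]).
v = (5.57/4.489)×0.212 / (0.223/4.489 + 0.212) = 0.2630/0.2617 = 1.01 μmol/min.

1.01 μmol/min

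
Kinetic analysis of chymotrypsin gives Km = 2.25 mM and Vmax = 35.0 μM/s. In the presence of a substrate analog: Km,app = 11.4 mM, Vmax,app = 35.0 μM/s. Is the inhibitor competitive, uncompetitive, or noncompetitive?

competitive

Km increases (2.25 → 11.4 mM) while Vmax is unchanged — the hallmark of competitive inhibition.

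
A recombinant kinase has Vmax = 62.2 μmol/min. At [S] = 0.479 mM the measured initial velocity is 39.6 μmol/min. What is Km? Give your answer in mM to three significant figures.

v/Vmax = 39.6/62.2 = 0.6367 = [S]/(Km+[S]).
So Km + [S] = [S]/0.6367 = 0.7524 mM, giving Km = 0.7524 − 0.479 = 0.273 mM.

0.273 mM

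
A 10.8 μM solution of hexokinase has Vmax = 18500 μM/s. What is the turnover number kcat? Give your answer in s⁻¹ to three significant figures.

kcat = Vmax/[E]total = 18500 μM/s / 10.8 μM = 1710 s⁻¹.

1710 s⁻¹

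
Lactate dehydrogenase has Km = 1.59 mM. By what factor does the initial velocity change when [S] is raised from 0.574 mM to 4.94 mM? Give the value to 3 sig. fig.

2.85

The fractional saturations are [S]/(Km+[S]) = 0.574/2.164 = 0.2652 and 4.94/6.530 = 0.7565.
v₂/v₁ is just their ratio: 0.7565/0.2652 = 2.85.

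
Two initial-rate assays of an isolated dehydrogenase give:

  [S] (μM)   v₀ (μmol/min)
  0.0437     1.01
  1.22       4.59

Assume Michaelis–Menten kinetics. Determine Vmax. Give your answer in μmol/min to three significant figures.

5.29 μmol/min

In reciprocal form, 1/v = (Km/Vmax)·(1/[S]) + 1/Vmax. The two points give (1/[S], 1/v) = (22.88, 0.9901) and (0.8197, 0.2179).
Slope = (0.9901 − 0.2179)/(22.88 − 0.8197) = 0.03500; intercept = 0.9901 − 0.03500×22.88 = 0.1892.
Vmax = 1/intercept = 5.29 μmol/min; Km = slope × Vmax = 0.03500 × 5.29 = 0.185 μM.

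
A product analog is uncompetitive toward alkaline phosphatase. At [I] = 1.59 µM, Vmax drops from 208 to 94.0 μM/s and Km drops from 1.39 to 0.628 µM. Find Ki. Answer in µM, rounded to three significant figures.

Uncompetitive: Vmax,app = Vmax/α (and Km,app = Km/α) with α = 1 + [I]/Ki.
α = Vmax/Vmax,app = 208/94.0 = 2.213.
Ki = [I]/(α − 1) = 1.59/1.213 = 1.31 µM.

1.31 µM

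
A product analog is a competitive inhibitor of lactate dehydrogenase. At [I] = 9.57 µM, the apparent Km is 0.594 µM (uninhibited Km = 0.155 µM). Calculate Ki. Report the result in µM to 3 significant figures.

3.38 µM

Competitive: Km,app = α·Km with α = 1 + [I]/Ki.
α = Km,app/Km = 0.594/0.155 = 3.832.
Since α = 1 + [I]/Ki, [I]/Ki = 3.832 − 1 = 2.832 and Ki = 9.57/2.832 = 3.38 µM.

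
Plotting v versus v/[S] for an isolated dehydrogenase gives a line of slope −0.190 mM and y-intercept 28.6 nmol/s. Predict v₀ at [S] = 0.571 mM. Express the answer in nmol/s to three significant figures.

21.5 nmol/s

In the Eadie–Hofstee form v = Vmax − Km·(v/[S]), the slope is −Km and the intercept is Vmax, so Km = 0.190 mM and Vmax = 28.6 nmol/s.
v = 28.6 × 0.571/(0.190 + 0.571) = 21.5 nmol/s.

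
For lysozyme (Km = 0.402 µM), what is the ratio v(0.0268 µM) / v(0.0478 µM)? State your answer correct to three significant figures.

The fractional saturations are [S]/(Km+[S]) = 0.0478/0.4498 = 0.1063 and 0.0268/0.4288 = 0.06250.
v₂/v₁ is just their ratio: 0.06250/0.1063 = 0.588.

0.588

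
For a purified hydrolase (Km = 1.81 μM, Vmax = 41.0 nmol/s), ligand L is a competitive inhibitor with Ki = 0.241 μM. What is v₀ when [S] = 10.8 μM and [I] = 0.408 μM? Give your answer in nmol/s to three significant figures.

α = 1 + [I]/Ki = 1 + 0.408/0.241 = 2.693.
For a competitive inhibitor, Vmax is unchanged and the apparent Km becomes α·Km: Km,app = 4.87 μM, Vmax,app = 41.0 nmol/s.
v = Vmax,app·[S]/(Km,app + [S]) = 41.0 × 10.8/(4.87 + 10.8) = 28.3 nmol/s.

28.3 nmol/s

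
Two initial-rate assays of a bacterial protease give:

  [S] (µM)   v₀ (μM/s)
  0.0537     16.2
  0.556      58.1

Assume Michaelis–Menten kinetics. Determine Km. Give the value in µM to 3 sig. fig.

0.212 µM

In reciprocal form, 1/v = (Km/Vmax)·(1/[S]) + 1/Vmax. The two points give (1/[S], 1/v) = (18.62, 0.06173) and (1.799, 0.01721).
Slope = (0.06173 − 0.01721)/(18.62 − 1.799) = 0.002646; intercept = 0.06173 − 0.002646×18.62 = 0.01245.
Vmax = 1/intercept = 80.3 μM/s; Km = slope × Vmax = 0.002646 × 80.3 = 0.212 µM.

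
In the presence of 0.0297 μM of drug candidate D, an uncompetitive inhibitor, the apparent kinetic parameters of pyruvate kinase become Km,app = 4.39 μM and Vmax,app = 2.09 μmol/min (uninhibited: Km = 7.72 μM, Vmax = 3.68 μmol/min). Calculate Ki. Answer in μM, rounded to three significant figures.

0.0390 μM

Uncompetitive: Vmax,app = Vmax/α (and Km,app = Km/α) with α = 1 + [I]/Ki.
α = Vmax/Vmax,app = 3.68/2.09 = 1.761.
Ki = [I]/(α − 1) = 0.0297/0.7608 = 0.0390 μM.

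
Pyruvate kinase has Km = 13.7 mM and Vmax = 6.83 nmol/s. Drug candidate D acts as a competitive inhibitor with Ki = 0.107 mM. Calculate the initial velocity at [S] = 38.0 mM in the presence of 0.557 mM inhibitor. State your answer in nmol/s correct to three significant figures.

α = 1 + [I]/Ki = 1 + 0.557/0.107 = 6.206.
For a competitive inhibitor, Vmax is unchanged and the apparent Km becomes α·Km: Km,app = 85.0 mM, Vmax,app = 6.83 nmol/s.
v = Vmax,app·[S]/(Km,app + [S]) = 6.83 × 38.0/(85.0 + 38.0) = 2.11 nmol/s.

2.11 nmol/s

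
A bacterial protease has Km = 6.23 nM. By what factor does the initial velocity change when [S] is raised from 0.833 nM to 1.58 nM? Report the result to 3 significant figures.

1.72

Since Vmax cancels, v₂/v₁ = [S]₂(Km+[S]₁) / [S]₁(Km+[S]₂).
= 1.58×(6.23+0.833) / (0.833×(6.23+1.58)) = 11.16/6.506 = 1.72.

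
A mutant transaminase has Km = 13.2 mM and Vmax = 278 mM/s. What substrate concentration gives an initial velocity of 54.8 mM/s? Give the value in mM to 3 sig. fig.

3.24 mM

The required fractional saturation is v/Vmax = 54.8/278 = 0.1971.
Then [S]/(Km+[S]) = 0.1971 ⇒ [S] = 13.2 × 0.1971/(1 − 0.1971) = 3.24 mM.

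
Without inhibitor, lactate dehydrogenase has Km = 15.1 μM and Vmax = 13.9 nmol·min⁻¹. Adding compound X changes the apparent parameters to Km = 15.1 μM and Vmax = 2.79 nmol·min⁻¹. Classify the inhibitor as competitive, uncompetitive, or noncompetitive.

Vmax decreases (13.9 → 2.79 nmol·min⁻¹) while Km is unchanged — pure noncompetitive inhibition.

noncompetitive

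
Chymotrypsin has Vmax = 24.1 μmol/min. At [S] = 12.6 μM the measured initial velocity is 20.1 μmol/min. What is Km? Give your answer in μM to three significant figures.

2.51 μM

v/Vmax = 20.1/24.1 = 0.8340 = [S]/(Km+[S]).
So Km + [S] = [S]/0.8340 = 15.11 μM, giving Km = 15.11 − 12.6 = 2.51 μM.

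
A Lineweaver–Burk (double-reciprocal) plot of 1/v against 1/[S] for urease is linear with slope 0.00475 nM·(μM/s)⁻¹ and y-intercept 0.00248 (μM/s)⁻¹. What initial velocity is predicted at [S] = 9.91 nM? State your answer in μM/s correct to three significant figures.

The y-intercept is 1/Vmax, so Vmax = 1/0.00248 = 403 μM/s.
The slope is Km/Vmax, so Km = 0.00475 × 403 = 1.92 nM.
Then v = 403 × 9.91/(1.92 + 9.91) = 338 μM/s.

338 μM/s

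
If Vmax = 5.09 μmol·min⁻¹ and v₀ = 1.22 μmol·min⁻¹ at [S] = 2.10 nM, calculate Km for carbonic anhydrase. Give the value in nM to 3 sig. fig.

v/Vmax = 1.22/5.09 = 0.2397 = [S]/(Km+[S]).
So Km + [S] = [S]/0.2397 = 8.761 nM, giving Km = 8.761 − 2.10 = 6.66 nM.

6.66 nM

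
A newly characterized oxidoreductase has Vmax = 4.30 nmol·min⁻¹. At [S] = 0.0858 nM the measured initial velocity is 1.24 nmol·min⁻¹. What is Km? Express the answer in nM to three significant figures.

0.212 nM

From v = Vmax[S]/(Km+[S]), Km = [S](Vmax − v)/v.
Km = 0.0858 × (4.30 − 1.24) / 1.24 = 0.2625/1.24 = 0.212 nM.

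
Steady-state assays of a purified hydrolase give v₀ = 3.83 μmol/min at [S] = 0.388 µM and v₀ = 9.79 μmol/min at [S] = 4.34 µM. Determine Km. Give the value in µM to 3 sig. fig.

In reciprocal form, 1/v = (Km/Vmax)·(1/[S]) + 1/Vmax. The two points give (1/[S], 1/v) = (2.577, 0.2611) and (0.2304, 0.1021).
Slope = (0.2611 − 0.1021)/(2.577 − 0.2304) = 0.06773; intercept = 0.2611 − 0.06773×2.577 = 0.08654.
Vmax = 1/intercept = 11.6 μmol/min; Km = slope × Vmax = 0.06773 × 11.6 = 0.783 µM.

0.783 µM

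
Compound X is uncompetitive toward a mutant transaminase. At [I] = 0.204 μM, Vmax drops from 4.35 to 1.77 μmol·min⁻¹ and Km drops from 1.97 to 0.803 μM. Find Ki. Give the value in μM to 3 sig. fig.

0.140 μM

Uncompetitive: Vmax,app = Vmax/α (and Km,app = Km/α) with α = 1 + [I]/Ki.
α = Vmax/Vmax,app = 4.35/1.77 = 2.458.
Ki = [I]/(α − 1) = 0.204/1.458 = 0.140 μM.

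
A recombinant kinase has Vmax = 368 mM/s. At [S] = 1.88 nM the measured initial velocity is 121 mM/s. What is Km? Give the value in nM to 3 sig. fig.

v/Vmax = 121/368 = 0.3288 = [S]/(Km+[S]).
So Km + [S] = [S]/0.3288 = 5.718 nM, giving Km = 5.718 − 1.88 = 3.84 nM.

3.84 nM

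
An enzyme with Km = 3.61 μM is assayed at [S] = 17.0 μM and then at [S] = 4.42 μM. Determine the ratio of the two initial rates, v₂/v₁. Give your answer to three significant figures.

Since Vmax cancels, v₂/v₁ = [S]₂(Km+[S]₁) / [S]₁(Km+[S]₂).
= 4.42×(3.61+17.0) / (17.0×(3.61+4.42)) = 91.10/136.5 = 0.667.

0.667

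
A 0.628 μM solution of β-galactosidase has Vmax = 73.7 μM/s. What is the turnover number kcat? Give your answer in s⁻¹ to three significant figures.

117 s⁻¹

kcat = Vmax/[E]total = 73.7 μM/s / 0.628 μM = 117 s⁻¹.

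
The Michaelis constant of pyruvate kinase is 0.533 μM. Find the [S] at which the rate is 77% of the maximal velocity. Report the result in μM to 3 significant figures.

1.78 μM

v/Vmax = [S]/(Km+[S]) = 0.77, so [S] = Km·0.77/(1 − 0.77) = 0.533 × 3.348.
[S] = 1.78 μM.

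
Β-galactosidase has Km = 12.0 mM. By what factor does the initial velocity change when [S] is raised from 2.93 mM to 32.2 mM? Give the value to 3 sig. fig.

3.71

The fractional saturations are [S]/(Km+[S]) = 2.93/14.93 = 0.1962 and 32.2/44.20 = 0.7285.
v₂/v₁ is just their ratio: 0.7285/0.1962 = 3.71.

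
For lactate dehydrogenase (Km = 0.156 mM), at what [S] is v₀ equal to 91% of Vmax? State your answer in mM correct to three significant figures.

v/Vmax = [S]/(Km+[S]) = 0.91, so [S] = Km·0.91/(1 − 0.91) = 0.156 × 10.11.
[S] = 1.58 mM.

1.58 mM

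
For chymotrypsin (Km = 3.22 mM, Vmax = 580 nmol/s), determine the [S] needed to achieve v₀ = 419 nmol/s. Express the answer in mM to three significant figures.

The required fractional saturation is v/Vmax = 419/580 = 0.7224.
Then [S]/(Km+[S]) = 0.7224 ⇒ [S] = 3.22 × 0.7224/(1 − 0.7224) = 8.38 mM.

8.38 mM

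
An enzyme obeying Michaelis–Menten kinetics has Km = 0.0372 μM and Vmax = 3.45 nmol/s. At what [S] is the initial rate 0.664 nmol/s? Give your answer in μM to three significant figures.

0.00887 μM

The required fractional saturation is v/Vmax = 0.664/3.45 = 0.1925.
Then [S]/(Km+[S]) = 0.1925 ⇒ [S] = 0.0372 × 0.1925/(1 − 0.1925) = 0.00887 μM.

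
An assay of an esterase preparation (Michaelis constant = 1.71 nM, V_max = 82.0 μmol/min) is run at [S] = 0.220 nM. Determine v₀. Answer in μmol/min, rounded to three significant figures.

[S]/(Km+[S]) = 0.220/1.930 = 0.1140, the fractional saturation.
v = 0.1140 × Vmax = 0.1140 × 82.0 = 9.35 μmol/min.

9.35 μmol/min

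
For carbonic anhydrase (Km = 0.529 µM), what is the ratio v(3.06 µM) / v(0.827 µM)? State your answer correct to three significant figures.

1.40

Since Vmax cancels, v₂/v₁ = [S]₂(Km+[S]₁) / [S]₁(Km+[S]₂).
= 3.06×(0.529+0.827) / (0.827×(0.529+3.06)) = 4.149/2.968 = 1.40.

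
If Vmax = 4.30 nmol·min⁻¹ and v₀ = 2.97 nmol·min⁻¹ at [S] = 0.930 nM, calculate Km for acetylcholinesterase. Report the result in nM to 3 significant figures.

v/Vmax = 2.97/4.30 = 0.6907 = [S]/(Km+[S]).
So Km + [S] = [S]/0.6907 = 1.346 nM, giving Km = 1.346 − 0.930 = 0.416 nM.

0.416 nM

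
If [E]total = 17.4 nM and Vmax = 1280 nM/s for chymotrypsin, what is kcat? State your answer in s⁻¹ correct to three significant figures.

73.6 s⁻¹

kcat = Vmax/[E]total = 1280 nM/s / 17.4 nM = 73.6 s⁻¹.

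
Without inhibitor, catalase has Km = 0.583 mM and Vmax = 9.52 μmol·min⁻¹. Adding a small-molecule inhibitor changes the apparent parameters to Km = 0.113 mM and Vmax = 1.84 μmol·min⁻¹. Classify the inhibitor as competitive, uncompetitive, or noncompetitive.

Both Km and Vmax decrease by the same factor (~5.16-fold) — characteristic of uncompetitive inhibition.

uncompetitive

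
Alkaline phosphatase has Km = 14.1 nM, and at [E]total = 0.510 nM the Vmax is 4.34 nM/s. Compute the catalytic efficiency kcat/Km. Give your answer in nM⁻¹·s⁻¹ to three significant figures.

0.604 nM⁻¹·s⁻¹

kcat = Vmax/[E]total = 4.34/0.510 = 8.51 s⁻¹.
kcat/Km = 8.51/14.1 = 0.604 nM⁻¹·s⁻¹.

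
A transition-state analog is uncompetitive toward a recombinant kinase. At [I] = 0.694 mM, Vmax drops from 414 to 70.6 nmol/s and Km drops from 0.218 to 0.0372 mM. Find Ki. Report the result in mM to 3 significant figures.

0.143 mM

Uncompetitive: Vmax,app = Vmax/α (and Km,app = Km/α) with α = 1 + [I]/Ki.
α = Vmax/Vmax,app = 414/70.6 = 5.864.
Ki = [I]/(α − 1) = 0.694/4.864 = 0.143 mM.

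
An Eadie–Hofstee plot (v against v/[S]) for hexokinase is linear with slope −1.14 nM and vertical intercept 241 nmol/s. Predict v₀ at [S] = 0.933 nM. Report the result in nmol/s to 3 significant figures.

In the Eadie–Hofstee form v = Vmax − Km·(v/[S]), the slope is −Km and the intercept is Vmax, so Km = 1.14 nM and Vmax = 241 nmol/s.
v = 241 × 0.933/(1.14 + 0.933) = 108 nmol/s.

108 nmol/s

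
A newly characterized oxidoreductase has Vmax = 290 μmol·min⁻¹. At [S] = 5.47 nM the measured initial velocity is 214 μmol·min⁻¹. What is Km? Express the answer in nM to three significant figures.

v/Vmax = 214/290 = 0.7379 = [S]/(Km+[S]).
So Km + [S] = [S]/0.7379 = 7.413 nM, giving Km = 7.413 − 5.47 = 1.94 nM.

1.94 nM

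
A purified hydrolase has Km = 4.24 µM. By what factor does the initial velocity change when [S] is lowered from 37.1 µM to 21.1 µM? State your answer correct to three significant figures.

0.928

The fractional saturations are [S]/(Km+[S]) = 37.1/41.34 = 0.8974 and 21.1/25.34 = 0.8327.
v₂/v₁ is just their ratio: 0.8327/0.8974 = 0.928.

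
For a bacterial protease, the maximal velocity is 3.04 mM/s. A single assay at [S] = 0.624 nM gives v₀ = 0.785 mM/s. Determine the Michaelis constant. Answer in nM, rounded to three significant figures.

From v = Vmax[S]/(Km+[S]), Km = [S](Vmax − v)/v.
Km = 0.624 × (3.04 − 0.785) / 0.785 = 1.407/0.785 = 1.79 nM.

1.79 nM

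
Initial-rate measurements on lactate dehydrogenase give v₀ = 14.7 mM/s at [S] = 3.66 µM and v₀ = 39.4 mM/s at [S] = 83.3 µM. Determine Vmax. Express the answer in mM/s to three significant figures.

42.7 mM/s

From v = Vmax[S]/(Km+[S]), each point gives Vmax = v(Km+[S])/[S].
Equating: 14.7(Km+3.66)/3.66 = 39.4(Km+83.3)/83.3.
4.016·Km + 14.7 = 0.4730·Km + 39.4, so (4.016 − 0.4730)·Km = 39.4 − 14.7.
Km = 24.70/3.543 = 6.97 µM; then Vmax = 14.7(6.97+3.66)/3.66 = 42.7 mM/s.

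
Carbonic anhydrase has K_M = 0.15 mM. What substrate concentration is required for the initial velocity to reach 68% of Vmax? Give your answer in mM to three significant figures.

v/Vmax = [S]/(Km+[S]) = 0.68, so [S] = Km·0.68/(1 − 0.68) = 0.15 × 2.125.
[S] = 0.319 mM.

0.319 mM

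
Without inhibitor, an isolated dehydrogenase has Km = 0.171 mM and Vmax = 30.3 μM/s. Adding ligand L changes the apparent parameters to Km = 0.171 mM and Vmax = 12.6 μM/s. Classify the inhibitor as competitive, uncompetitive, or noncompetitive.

Vmax decreases (30.3 → 12.6 μM/s) while Km is unchanged — pure noncompetitive inhibition.

noncompetitive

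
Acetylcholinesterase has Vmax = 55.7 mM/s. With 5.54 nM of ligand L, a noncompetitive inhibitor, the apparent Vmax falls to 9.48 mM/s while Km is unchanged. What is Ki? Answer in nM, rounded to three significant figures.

1.14 nM

Noncompetitive: Vmax,app = Vmax/α with α = 1 + [I]/Ki.
α = Vmax/Vmax,app = 55.7/9.48 = 5.876.
Since α = 1 + [I]/Ki, [I]/Ki = 5.876 − 1 = 4.876 and Ki = 5.54/4.876 = 1.14 nM.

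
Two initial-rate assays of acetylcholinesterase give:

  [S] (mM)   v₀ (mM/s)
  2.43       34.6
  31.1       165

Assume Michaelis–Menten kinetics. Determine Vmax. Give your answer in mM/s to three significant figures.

From v = Vmax[S]/(Km+[S]), each point gives Vmax = v(Km+[S])/[S].
Equating: 34.6(Km+2.43)/2.43 = 165(Km+31.1)/31.1.
14.24·Km + 34.6 = 5.305·Km + 165, so (14.24 − 5.305)·Km = 165 − 34.6.
Km = 130.4/8.933 = 14.6 mM; then Vmax = 34.6(14.6+2.43)/2.43 = 242 mM/s.

242 mM/s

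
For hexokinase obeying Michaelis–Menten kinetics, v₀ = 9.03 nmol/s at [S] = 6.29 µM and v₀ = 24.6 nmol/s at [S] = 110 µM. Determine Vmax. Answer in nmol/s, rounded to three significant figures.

From v = Vmax[S]/(Km+[S]), each point gives Vmax = v(Km+[S])/[S].
Equating: 9.03(Km+6.29)/6.29 = 24.6(Km+110)/110.
1.436·Km + 9.03 = 0.2236·Km + 24.6, so (1.436 − 0.2236)·Km = 24.6 − 9.03.
Km = 15.57/1.212 = 12.8 µM; then Vmax = 9.03(12.8+6.29)/6.29 = 27.5 nmol/s.

27.5 nmol/s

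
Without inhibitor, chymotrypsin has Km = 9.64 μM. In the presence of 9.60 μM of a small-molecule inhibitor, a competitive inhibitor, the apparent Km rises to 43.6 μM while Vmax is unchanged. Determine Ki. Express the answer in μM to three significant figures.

2.73 μM

Competitive: Km,app = α·Km with α = 1 + [I]/Ki.
α = Km,app/Km = 43.6/9.64 = 4.523.
Ki = [I]/(α − 1) = 9.60/3.523 = 2.73 μM.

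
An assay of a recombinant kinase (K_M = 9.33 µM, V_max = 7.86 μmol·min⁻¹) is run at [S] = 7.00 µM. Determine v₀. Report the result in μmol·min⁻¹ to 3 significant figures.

v = Vmax·[S]/(Km + [S]) = 7.86 × 7.00 / (9.33 + 7.00)
  = 55.02 / 16.33 = 3.37 μmol·min⁻¹.

3.37 μmol·min⁻¹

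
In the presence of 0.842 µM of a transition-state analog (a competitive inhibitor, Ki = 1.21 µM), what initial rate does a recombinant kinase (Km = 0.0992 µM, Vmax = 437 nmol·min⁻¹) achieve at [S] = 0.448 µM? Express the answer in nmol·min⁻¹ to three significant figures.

With α = 1 + [I]/Ki = 1 + 0.842/1.21 = 1.696, the competitive rate law is v = Vmax[S] / (αKm + [S]).
v = 437×0.448 / (1.696×0.0992 + 0.448) = 195.8/0.6162 = 318 nmol·min⁻¹.

318 nmol·min⁻¹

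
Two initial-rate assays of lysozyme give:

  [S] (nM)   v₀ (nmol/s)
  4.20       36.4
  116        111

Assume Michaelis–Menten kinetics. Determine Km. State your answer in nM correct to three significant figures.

9.68 nM

In reciprocal form, 1/v = (Km/Vmax)·(1/[S]) + 1/Vmax. The two points give (1/[S], 1/v) = (0.2381, 0.02747) and (0.008621, 0.009009).
Slope = (0.02747 − 0.009009)/(0.2381 − 0.008621) = 0.08046; intercept = 0.02747 − 0.08046×0.2381 = 0.008315.
Vmax = 1/intercept = 120 nmol/s; Km = slope × Vmax = 0.08046 × 120 = 9.68 nM.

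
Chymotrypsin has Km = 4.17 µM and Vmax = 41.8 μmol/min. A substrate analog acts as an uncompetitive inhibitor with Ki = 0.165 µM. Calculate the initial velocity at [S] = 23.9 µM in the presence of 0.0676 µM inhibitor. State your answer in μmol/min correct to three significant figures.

α = 1 + [I]/Ki = 1 + 0.0676/0.165 = 1.410.
For an uncompetitive inhibitor, both parameters are divided by α, giving Vmax/α and Km/α: Km,app = 2.96 µM, Vmax,app = 29.7 μmol/min.
v = Vmax,app·[S]/(Km,app + [S]) = 29.7 × 23.9/(2.96 + 23.9) = 26.4 μmol/min.

26.4 μmol/min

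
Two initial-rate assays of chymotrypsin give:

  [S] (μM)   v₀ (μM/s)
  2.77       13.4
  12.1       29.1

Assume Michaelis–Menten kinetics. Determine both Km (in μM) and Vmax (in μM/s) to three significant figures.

In reciprocal form, 1/v = (Km/Vmax)·(1/[S]) + 1/Vmax. The two points give (1/[S], 1/v) = (0.3610, 0.07463) and (0.08264, 0.03436).
Slope = (0.07463 − 0.03436)/(0.3610 − 0.08264) = 0.1446; intercept = 0.07463 − 0.1446×0.3610 = 0.02241.
Vmax = 1/intercept = 44.6 μM/s; Km = slope × Vmax = 0.1446 × 44.6 = 6.45 μM.

Km = 6.45 μM; Vmax = 44.6 μM/s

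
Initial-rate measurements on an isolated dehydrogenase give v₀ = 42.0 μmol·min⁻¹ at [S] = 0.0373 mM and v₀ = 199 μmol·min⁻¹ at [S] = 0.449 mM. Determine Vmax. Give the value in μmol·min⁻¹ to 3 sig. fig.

In reciprocal form, 1/v = (Km/Vmax)·(1/[S]) + 1/Vmax. The two points give (1/[S], 1/v) = (26.81, 0.02381) and (2.227, 0.005025).
Slope = (0.02381 − 0.005025)/(26.81 − 2.227) = 0.0007641; intercept = 0.02381 − 0.0007641×26.81 = 0.003323.
Vmax = 1/intercept = 301 μmol·min⁻¹; Km = slope × Vmax = 0.0007641 × 301 = 0.230 mM.

301 μmol·min⁻¹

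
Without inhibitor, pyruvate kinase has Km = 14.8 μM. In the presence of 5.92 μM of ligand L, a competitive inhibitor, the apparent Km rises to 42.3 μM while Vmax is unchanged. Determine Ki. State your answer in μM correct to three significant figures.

3.19 μM

Competitive: Km,app = α·Km with α = 1 + [I]/Ki.
α = Km,app/Km = 42.3/14.8 = 2.858.
Since α = 1 + [I]/Ki, [I]/Ki = 2.858 − 1 = 1.858 and Ki = 5.92/1.858 = 3.19 μM.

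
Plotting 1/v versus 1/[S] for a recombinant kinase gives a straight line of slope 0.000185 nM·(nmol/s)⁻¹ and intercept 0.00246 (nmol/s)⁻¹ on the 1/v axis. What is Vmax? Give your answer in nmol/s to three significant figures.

The y-intercept of a Lineweaver–Burk plot equals 1/Vmax, so Vmax = 1/0.00246 = 407 nmol/s.

407 nmol/s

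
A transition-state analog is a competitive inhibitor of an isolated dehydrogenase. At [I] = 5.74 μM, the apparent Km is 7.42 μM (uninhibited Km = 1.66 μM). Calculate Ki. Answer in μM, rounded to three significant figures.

Competitive: Km,app = α·Km with α = 1 + [I]/Ki.
α = Km,app/Km = 7.42/1.66 = 4.470.
Ki = [I]/(α − 1) = 5.74/3.470 = 1.65 μM.

1.65 μM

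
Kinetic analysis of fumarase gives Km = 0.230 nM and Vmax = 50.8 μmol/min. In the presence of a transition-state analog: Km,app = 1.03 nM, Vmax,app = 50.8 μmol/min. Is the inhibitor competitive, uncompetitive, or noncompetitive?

competitive

Km increases (0.230 → 1.03 nM) while Vmax is unchanged — the hallmark of competitive inhibition.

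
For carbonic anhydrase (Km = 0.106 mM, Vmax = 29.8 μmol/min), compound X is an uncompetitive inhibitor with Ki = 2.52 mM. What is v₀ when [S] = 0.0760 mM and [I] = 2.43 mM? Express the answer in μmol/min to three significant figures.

8.87 μmol/min

α = 1 + [I]/Ki = 1 + 2.43/2.52 = 1.964.
For an uncompetitive inhibitor, both parameters are divided by α, giving Vmax/α and Km/α: Km,app = 0.0540 mM, Vmax,app = 15.2 μmol/min.
v = Vmax,app·[S]/(Km,app + [S]) = 15.2 × 0.0760/(0.0540 + 0.0760) = 8.87 μmol/min.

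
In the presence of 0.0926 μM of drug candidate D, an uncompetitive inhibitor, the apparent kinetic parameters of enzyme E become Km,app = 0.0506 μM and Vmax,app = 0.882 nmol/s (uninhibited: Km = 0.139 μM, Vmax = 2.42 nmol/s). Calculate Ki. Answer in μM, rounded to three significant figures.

0.0531 μM

Uncompetitive: Vmax,app = Vmax/α (and Km,app = Km/α) with α = 1 + [I]/Ki.
α = Vmax/Vmax,app = 2.42/0.882 = 2.744.
Since α = 1 + [I]/Ki, [I]/Ki = 2.744 − 1 = 1.744 and Ki = 0.0926/1.744 = 0.0531 μM.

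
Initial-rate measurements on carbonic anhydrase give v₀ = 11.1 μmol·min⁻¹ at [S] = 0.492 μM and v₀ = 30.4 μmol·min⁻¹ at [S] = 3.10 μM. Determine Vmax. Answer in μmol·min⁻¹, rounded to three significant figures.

45.2 μmol·min⁻¹

From v = Vmax[S]/(Km+[S]), each point gives Vmax = v(Km+[S])/[S].
Equating: 11.1(Km+0.492)/0.492 = 30.4(Km+3.10)/3.10.
22.56·Km + 11.1 = 9.806·Km + 30.4, so (22.56 − 9.806)·Km = 30.4 − 11.1.
Km = 19.30/12.75 = 1.51 μM; then Vmax = 11.1(1.51+0.492)/0.492 = 45.2 μmol·min⁻¹.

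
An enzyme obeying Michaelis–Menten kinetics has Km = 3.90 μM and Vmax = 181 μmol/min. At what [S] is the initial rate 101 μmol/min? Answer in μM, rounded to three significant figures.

4.92 μM

Rearranging v = Vmax[S]/(Km+[S]) gives [S] = Km·v/(Vmax − v).
[S] = 3.90 × 101 / (181 − 101) = 393.9/80.00 = 4.92 μM.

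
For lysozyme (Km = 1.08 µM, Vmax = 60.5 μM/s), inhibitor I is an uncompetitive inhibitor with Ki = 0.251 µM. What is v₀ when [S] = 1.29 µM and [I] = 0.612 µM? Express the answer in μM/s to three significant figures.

α = 1 + [I]/Ki = 1 + 0.612/0.251 = 3.438.
For an uncompetitive inhibitor, both parameters are divided by α, giving Vmax/α and Km/α: Km,app = 0.314 µM, Vmax,app = 17.6 μM/s.
v = Vmax,app·[S]/(Km,app + [S]) = 17.6 × 1.29/(0.314 + 1.29) = 14.2 μM/s.

14.2 μM/s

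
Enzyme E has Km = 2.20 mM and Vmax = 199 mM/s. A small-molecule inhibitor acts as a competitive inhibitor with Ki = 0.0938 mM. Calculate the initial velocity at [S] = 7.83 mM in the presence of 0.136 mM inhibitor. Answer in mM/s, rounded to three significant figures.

118 mM/s

α = 1 + [I]/Ki = 1 + 0.136/0.0938 = 2.450.
For a competitive inhibitor, Vmax is unchanged and the apparent Km becomes α·Km: Km,app = 5.39 mM, Vmax,app = 199 mM/s.
v = Vmax,app·[S]/(Km,app + [S]) = 199 × 7.83/(5.39 + 7.83) = 118 mM/s.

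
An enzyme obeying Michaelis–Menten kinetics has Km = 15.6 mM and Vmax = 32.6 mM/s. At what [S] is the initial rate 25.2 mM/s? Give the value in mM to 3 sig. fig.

Rearranging v = Vmax[S]/(Km+[S]) gives [S] = Km·v/(Vmax − v).
[S] = 15.6 × 25.2 / (32.6 − 25.2) = 393.1/7.400 = 53.1 mM.

53.1 mM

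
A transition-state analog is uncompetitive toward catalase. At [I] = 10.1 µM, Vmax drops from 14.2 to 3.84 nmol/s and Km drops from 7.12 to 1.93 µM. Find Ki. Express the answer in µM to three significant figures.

Uncompetitive: Vmax,app = Vmax/α (and Km,app = Km/α) with α = 1 + [I]/Ki.
α = Vmax/Vmax,app = 14.2/3.84 = 3.698.
Since α = 1 + [I]/Ki, [I]/Ki = 3.698 − 1 = 2.698 and Ki = 10.1/2.698 = 3.74 µM.

3.74 µM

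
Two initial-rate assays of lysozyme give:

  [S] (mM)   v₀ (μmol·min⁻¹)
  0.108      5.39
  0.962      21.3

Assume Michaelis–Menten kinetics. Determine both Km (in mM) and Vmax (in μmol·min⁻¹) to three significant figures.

From v = Vmax[S]/(Km+[S]), each point gives Vmax = v(Km+[S])/[S].
Equating: 5.39(Km+0.108)/0.108 = 21.3(Km+0.962)/0.962.
49.91·Km + 5.39 = 22.14·Km + 21.3, so (49.91 − 22.14)·Km = 21.3 − 5.39.
Km = 15.91/27.77 = 0.573 mM; then Vmax = 5.39(0.573+0.108)/0.108 = 34.0 μmol·min⁻¹.

Km = 0.573 mM; Vmax = 34.0 μmol·min⁻¹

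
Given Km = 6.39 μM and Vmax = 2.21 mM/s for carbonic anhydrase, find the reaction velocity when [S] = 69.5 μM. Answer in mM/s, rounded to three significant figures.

[S]/(Km+[S]) = 69.5/75.89 = 0.9158, the fractional saturation.
v = 0.9158 × Vmax = 0.9158 × 2.21 = 2.02 mM/s.

2.02 mM/s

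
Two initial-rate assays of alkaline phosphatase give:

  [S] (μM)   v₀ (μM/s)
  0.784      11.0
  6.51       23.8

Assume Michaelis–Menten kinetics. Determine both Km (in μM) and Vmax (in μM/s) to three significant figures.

From v = Vmax[S]/(Km+[S]), each point gives Vmax = v(Km+[S])/[S].
Equating: 11.0(Km+0.784)/0.784 = 23.8(Km+6.51)/6.51.
14.03·Km + 11.0 = 3.656·Km + 23.8, so (14.03 − 3.656)·Km = 23.8 − 11.0.
Km = 12.80/10.37 = 1.23 μM; then Vmax = 11.0(1.23+0.784)/0.784 = 28.3 μM/s.

Km = 1.23 μM; Vmax = 28.3 μM/s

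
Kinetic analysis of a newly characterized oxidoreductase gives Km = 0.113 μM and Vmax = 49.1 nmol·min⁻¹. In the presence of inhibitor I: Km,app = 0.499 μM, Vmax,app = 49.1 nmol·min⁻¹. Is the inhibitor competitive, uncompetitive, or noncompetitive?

Km increases (0.113 → 0.499 μM) while Vmax is unchanged — the hallmark of competitive inhibition.

competitive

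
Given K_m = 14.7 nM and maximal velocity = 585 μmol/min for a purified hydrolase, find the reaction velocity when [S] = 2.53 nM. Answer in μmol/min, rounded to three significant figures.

v = Vmax·[S]/(Km + [S]) = 585 × 2.53 / (14.7 + 2.53)
  = 1480 / 17.23 = 85.9 μmol/min.

85.9 μmol/min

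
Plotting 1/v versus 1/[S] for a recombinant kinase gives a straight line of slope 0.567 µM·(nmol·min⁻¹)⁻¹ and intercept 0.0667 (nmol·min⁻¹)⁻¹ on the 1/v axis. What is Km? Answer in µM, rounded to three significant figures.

8.50 µM

y-intercept = 1/Vmax ⇒ Vmax = 15.0 nmol·min⁻¹; slope = Km/Vmax ⇒ Km = slope × Vmax.
Km = 0.567 × 15.0 = 8.50 µM.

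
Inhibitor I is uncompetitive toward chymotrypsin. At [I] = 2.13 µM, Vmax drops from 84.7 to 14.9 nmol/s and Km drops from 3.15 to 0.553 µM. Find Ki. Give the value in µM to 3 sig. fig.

0.455 µM

Uncompetitive: Vmax,app = Vmax/α (and Km,app = Km/α) with α = 1 + [I]/Ki.
α = Vmax/Vmax,app = 84.7/14.9 = 5.685.
Since α = 1 + [I]/Ki, [I]/Ki = 5.685 − 1 = 4.685 and Ki = 2.13/4.685 = 0.455 µM.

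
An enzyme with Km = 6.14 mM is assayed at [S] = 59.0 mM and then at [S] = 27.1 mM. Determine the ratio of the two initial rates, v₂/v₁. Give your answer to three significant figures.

0.900

The fractional saturations are [S]/(Km+[S]) = 59.0/65.14 = 0.9057 and 27.1/33.24 = 0.8153.
v₂/v₁ is just their ratio: 0.8153/0.9057 = 0.900.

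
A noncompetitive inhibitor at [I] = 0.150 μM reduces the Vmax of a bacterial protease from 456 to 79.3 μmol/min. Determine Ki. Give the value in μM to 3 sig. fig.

0.0316 μM

Noncompetitive: Vmax,app = Vmax/α with α = 1 + [I]/Ki.
α = Vmax/Vmax,app = 456/79.3 = 5.750.
Ki = [I]/(α − 1) = 0.150/4.750 = 0.0316 μM.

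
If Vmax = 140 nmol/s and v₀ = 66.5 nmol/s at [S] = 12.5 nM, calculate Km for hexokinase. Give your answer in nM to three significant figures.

v/Vmax = 66.5/140 = 0.4750 = [S]/(Km+[S]).
So Km + [S] = [S]/0.4750 = 26.32 nM, giving Km = 26.32 − 12.5 = 13.8 nM.

13.8 nM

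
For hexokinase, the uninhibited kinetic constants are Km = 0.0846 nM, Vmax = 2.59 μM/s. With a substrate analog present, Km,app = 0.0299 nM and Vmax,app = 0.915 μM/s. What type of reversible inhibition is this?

Both Km and Vmax decrease by the same factor (~2.83-fold) — characteristic of uncompetitive inhibition.

uncompetitive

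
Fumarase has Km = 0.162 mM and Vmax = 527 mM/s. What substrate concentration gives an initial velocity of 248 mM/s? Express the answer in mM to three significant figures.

The required fractional saturation is v/Vmax = 248/527 = 0.4706.
Then [S]/(Km+[S]) = 0.4706 ⇒ [S] = 0.162 × 0.4706/(1 − 0.4706) = 0.144 mM.

0.144 mM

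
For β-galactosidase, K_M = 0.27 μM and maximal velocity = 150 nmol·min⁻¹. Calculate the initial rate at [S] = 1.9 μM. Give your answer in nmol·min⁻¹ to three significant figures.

131 nmol·min⁻¹

v = Vmax·[S]/(Km + [S]) = 150 × 1.9 / (0.27 + 1.9)
  = 285.0 / 2.170 = 131 nmol·min⁻¹.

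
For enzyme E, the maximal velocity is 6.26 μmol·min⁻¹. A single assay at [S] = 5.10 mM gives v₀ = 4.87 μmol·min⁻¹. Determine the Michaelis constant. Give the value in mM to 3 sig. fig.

From v = Vmax[S]/(Km+[S]), Km = [S](Vmax − v)/v.
Km = 5.10 × (6.26 − 4.87) / 4.87 = 7.089/4.87 = 1.46 mM.

1.46 mM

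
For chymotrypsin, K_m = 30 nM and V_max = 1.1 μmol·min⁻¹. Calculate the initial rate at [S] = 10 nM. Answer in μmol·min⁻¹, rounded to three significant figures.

0.275 μmol·min⁻¹

v = Vmax·[S]/(Km + [S]) = 1.1 × 10 / (30 + 10)
  = 11.00 / 40.00 = 0.275 μmol·min⁻¹.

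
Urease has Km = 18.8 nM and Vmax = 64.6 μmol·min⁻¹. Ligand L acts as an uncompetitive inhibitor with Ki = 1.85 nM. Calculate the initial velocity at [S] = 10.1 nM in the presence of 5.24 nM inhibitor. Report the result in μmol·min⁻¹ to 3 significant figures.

11.3 μmol·min⁻¹

α = 1 + [I]/Ki = 1 + 5.24/1.85 = 3.832.
For an uncompetitive inhibitor, both parameters are divided by α, giving Vmax/α and Km/α: Km,app = 4.91 nM, Vmax,app = 16.9 μmol·min⁻¹.
v = Vmax,app·[S]/(Km,app + [S]) = 16.9 × 10.1/(4.91 + 10.1) = 11.3 μmol·min⁻¹.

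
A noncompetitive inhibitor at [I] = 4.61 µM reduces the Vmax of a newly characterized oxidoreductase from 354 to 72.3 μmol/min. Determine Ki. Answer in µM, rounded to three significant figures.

1.18 µM

Noncompetitive: Vmax,app = Vmax/α with α = 1 + [I]/Ki.
α = Vmax/Vmax,app = 354/72.3 = 4.896.
Ki = [I]/(α − 1) = 4.61/3.896 = 1.18 µM.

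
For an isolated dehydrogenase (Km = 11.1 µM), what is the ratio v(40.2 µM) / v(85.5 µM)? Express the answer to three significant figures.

Since Vmax cancels, v₂/v₁ = [S]₂(Km+[S]₁) / [S]₁(Km+[S]₂).
= 40.2×(11.1+85.5) / (85.5×(11.1+40.2)) = 3883/4386 = 0.885.

0.885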